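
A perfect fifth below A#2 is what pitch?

D#2

The fifth takes the letter from A down to D.
Moving 7 semitones down from A#2 (the size of a perfect fifth) reaches D#2.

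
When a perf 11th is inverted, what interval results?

P5

First reduce the compound perfect eleventh to its simple form, a perfect fourth.
Inverted interval numbers add to nine, so a fourth pairs with a fifth (4 + 5 = 9).
The quality also flips — perfect stays perfect — giving a perfect fifth.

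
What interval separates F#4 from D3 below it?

M10

Descending from F#4 to D3 is the same interval as ascending D3 to F#4.
D to F spans three letter names (D-E-F), plus an octave: a tenth.
D3 to F#4 is 16 semitones, matching the major tenth exactly, so the quality is major.
(Equivalently, a compound major third: a major third plus an octave.)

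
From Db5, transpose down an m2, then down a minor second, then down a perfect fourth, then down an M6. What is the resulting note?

A3

A minor second down from Db5 is C5.
C5 down a minor second → B4 (1 semitone).
Down a perfect fourth from B4: F#4 (5 semitones down).
F#4 down a major sixth → A3 (9 semitones).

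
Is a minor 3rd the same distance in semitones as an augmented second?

Both span 3 semitones: a minor third and an augmented second are the same chromatic distance.

Yes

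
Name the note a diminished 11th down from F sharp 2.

C double-sharp 1

Counting four letter names plus an octave down from F lands on C.
Moving 16 semitones down from F#2 (the size of a diminished eleventh) reaches C##1.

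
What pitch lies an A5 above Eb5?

B5

The fifth takes the letter from E up to B.
An augmented fifth spans 8 semitones, so from Eb5 the target pitch is B5.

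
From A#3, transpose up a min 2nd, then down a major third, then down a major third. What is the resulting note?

Up a minor second from A#3: B3 (1 semitone up).
A major third down from B3 is G3.
G3 down a major third → Eb3 (4 semitones).

Eb3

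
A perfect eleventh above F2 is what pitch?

The eleventh's letter: F up four letter names plus an octave → B.
A perfect eleventh spans 17 semitones, so from F2 the target pitch is Bb3.

Bb3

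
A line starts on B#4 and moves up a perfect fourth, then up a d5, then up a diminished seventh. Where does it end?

B#4 up a perfect fourth → E#5 (5 semitones).
E#5 up a diminished fifth → B5 (6 semitones).
Up a diminished seventh from B5: Ab6 (9 semitones up).

Ab6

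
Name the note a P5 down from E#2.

A#1

Counting five letter names down from E lands on A.
A perfect fifth spans 7 semitones, so from E#2 the target pitch is A#1.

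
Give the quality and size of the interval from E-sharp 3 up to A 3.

E to A spans four letter names (E-F-G-A): a fourth.
E#3 to A3 spans 4 semitones — one semitone narrower than the perfect fourth (5) — giving a diminished fourth.

diminished 4th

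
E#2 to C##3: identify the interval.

M6

E to C spans six letter names (E-F-G-A-B-C) — that makes it a sixth of some quality.
E#2 to C##3 is 9 semitones, matching the major sixth exactly, so the quality is major.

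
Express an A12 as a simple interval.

Subtracting seven from the interval number removes an octave: 12 − 7 = 5.
That makes an augmented twelfth a compound augmented fifth — an octave plus an augmented fifth.

augmented 5th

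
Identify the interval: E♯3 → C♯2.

M10

Descending from E#3 to C#2 is the same interval as ascending C#2 to E#3.
C to E spans three letter names (C-D-E), plus an octave: a tenth.
C#2 to E#3 is 16 semitones, matching the major tenth exactly, so the quality is major.
(Equivalently, a compound major third: a major third plus an octave.)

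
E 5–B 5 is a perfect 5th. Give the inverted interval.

perfect 4th

Inverted interval numbers add to nine, so a fifth pairs with a fourth (5 + 4 = 9).
Quality inverts too: perfect stays perfect. That makes the inversion a perfect fourth.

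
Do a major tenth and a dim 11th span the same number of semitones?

Both span 16 semitones: a major tenth and a diminished eleventh are the same chromatic distance.

Yes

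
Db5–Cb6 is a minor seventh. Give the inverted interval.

major 2nd

Inverted interval numbers add to nine, so a seventh pairs with a second (7 + 2 = 9).
Quality inverts too: minor becomes major. That makes the inversion a major second.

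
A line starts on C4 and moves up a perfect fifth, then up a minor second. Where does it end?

Ab4

A perfect fifth up from C4 is G4.
Up a minor second from G4: Ab4 (1 semitone up).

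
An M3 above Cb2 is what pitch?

Counting three letter names up from C lands on E.
Moving 4 semitones up from Cb2 (the size of a major third) reaches Eb2.

Eb2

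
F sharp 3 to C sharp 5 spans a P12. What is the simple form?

P5

Subtracting seven from the interval number removes an octave: 12 − 7 = 5.
So a perfect twelfth is an octave plus a perfect fifth. The quality is unchanged.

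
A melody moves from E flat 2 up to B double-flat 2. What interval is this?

E to B spans five letter names (E-F-G-A-B), so the interval is some kind of fifth.
Eb2 to Bbb2 spans 6 semitones — one semitone narrower than the perfect fifth (7) — giving a diminished fifth.

d5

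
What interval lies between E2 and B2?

E to B spans five letter names (E-F-G-A-B), so the interval is some kind of fifth.
Counting semitones, E2→B2 is 7, which is the perfect fifth.

perfect fifth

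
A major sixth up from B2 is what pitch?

Counting six letter names up from B lands on G.
A major sixth is 9 semitones; 9 semitones up from B2 gives G#3.

G#3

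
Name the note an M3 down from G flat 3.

E double-flat 3

The third takes the letter from G down to E.
Moving 4 semitones down from Gb3 (the size of a major third) reaches Ebb3.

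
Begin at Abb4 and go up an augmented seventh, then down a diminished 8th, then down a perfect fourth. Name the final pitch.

D#4

Abb4 up an augmented seventh → G5 (12 semitones).
A diminished octave down from G5 is G#4.
Down a perfect fourth from G#4: D#4 (5 semitones down).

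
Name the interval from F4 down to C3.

P11

Descending from F4 to C3 is the same interval as ascending C3 to F4.
C to F spans four letter names (C-D-E-F), plus an octave: an eleventh.
Counting semitones, C3→F4 is 17, which is the perfect eleventh.
(Equivalently, a compound perfect fourth: a perfect fourth plus an octave.)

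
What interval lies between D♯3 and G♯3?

D to G spans four letter names (D-E-F-G) — that makes it a fourth of some quality.
The perfect fourth spans 5 semitones, and D#3 to G#3 is exactly 5 semitones — so this is a perfect fourth.

perfect fourth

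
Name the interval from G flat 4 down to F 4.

minor 2nd

Descending from Gb4 to F4 is the same interval as ascending F4 to Gb4.
F to G spans two letter names (F-G), so the interval is some kind of second.
F4 to Gb4 is 1 semitone, a half step short of the major second (2), so this is minor.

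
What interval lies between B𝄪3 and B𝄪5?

B to B is the same letter name, plus 2 octaves: a fifteenth.
Counting semitones, B##3→B##5 is 24, which is the perfect fifteenth.
(Equivalently, a compound perfect octave: a perfect octave plus an octave.)

perfect 15th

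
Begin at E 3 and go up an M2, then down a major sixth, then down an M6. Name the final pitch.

C 2

A major second up from E3 is F#3.
Down a major sixth from F#3: A2 (9 semitones down).
A major sixth down from A2 is C2.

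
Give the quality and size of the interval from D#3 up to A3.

d5

D to A spans five letter names (D-E-F-G-A) — that makes it a fifth of some quality.
A perfect fifth would be 7 semitones; D#3 to A3 is 6, one semitone narrower, so the interval is diminished.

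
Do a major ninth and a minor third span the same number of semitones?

14 semitones (major ninth) vs 3 semitones (minor third): not equal.

No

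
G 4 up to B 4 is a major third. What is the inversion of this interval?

minor 6th

Inverted interval numbers add to nine, so a third pairs with a sixth (3 + 6 = 9).
And major becomes minor under inversion, so we get a minor sixth.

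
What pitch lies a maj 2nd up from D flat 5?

E flat 5

Counting two letter names up from D lands on E.
Moving 2 semitones up from Db5 (the size of a major second) reaches Eb5.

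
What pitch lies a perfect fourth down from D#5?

A#4

Counting four letter names down from D lands on A.
Moving 5 semitones down from D#5 (the size of a perfect fourth) reaches A#4.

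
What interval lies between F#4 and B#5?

A11

F to B spans four letter names (F-G-A-B), plus an octave: an eleventh.
A perfect eleventh would be 17 semitones; F#4 to B#5 is 18, one semitone wider, so the interval is augmented.
(Equivalently, a compound augmented fourth: an augmented fourth plus an octave.)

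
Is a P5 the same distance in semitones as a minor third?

No

7 semitones (perfect fifth) vs 3 semitones (minor third): not equal.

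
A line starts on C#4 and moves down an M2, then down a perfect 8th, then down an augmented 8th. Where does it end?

C#4 down a major second → B3 (2 semitones).
A perfect octave down from B3 is B2.
Down an augmented octave from B2: Bb1 (13 semitones down).

Bb1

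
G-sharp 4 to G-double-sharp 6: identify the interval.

G to G is the same letter name, plus 2 octaves, so the interval is some kind of fifteenth.
A perfect fifteenth would be 24 semitones; G#4 to G##6 is 25, one semitone wider, so the interval is augmented.
(Equivalently, a compound augmented octave: an augmented octave plus an octave.)

augmented 15th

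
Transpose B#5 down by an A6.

D5

The sixth takes the letter from B down to D.
An augmented sixth is 10 semitones; 10 semitones down from B#5 gives D5.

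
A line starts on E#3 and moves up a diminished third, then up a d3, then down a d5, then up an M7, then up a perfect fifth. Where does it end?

A4

Up a diminished third from E#3: G3 (2 semitones up).
G3 up a diminished third → Bbb3 (2 semitones).
A diminished fifth down from Bbb3 is Eb3.
A major seventh up from Eb3 is D4.
D4 up a perfect fifth → A4 (7 semitones).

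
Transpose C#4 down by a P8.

C#3

An octave keeps the letter name C, an octave down from C.
A perfect octave spans 12 semitones, so from C#4 the target pitch is C#3.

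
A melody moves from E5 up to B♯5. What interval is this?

E to B spans five letter names (E-F-G-A-B) — that makes it a fifth of some quality.
The perfect fifth is 7 semitones; here we have 8, one semitone wider: augmented.

augmented fifth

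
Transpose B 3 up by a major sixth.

Counting six letter names up from B lands on G.
A major sixth spans 9 semitones, so from B3 the target pitch is G#4.

G sharp 4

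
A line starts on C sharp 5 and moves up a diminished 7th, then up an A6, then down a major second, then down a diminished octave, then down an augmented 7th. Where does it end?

G 4

A diminished seventh up from C#5 is Bb5.
Up an augmented sixth from Bb5: G#6 (10 semitones up).
A major second down from G#6 is F#6.
F#6 down a diminished octave → F##5 (11 semitones).
Down an augmented seventh from F##5: G4 (12 semitones down).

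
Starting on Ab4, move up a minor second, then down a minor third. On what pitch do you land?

Gb4

Up a minor second from Ab4: Bbb4 (1 semitone up).
A minor third down from Bbb4 is Gb4.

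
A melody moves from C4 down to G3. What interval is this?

P4

Descending from C4 to G3 is the same interval as ascending G3 to C4.
G to C spans four letter names (G-A-B-C), so the interval is some kind of fourth.
G3 to C4 is 5 semitones, matching the perfect fourth exactly, so the quality is perfect.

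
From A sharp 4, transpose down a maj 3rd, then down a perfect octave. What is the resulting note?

F sharp 3

Down a major third from A#4: F#4 (4 semitones down).
F#4 down a perfect octave → F#3 (12 semitones).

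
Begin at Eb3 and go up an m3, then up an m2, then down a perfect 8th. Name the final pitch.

Eb3 up a minor third → Gb3 (3 semitones).
Up a minor second from Gb3: Abb3 (1 semitone up).
Down a perfect octave from Abb3: Abb2 (12 semitones down).

Abb2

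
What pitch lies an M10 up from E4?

The tenth's letter: E up three letter names plus an octave → G.
A major tenth is 16 semitones; 16 semitones up from E4 gives G#5.

G#5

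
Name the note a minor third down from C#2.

Three letter names down from C: A.
A minor third is 3 semitones; 3 semitones down from C#2 gives A#1.

A#1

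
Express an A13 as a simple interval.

augmented 6th

Take out an octave (7 from the number): 13 − 7 = 6.
That makes an augmented thirteenth a compound augmented sixth — an octave plus an augmented sixth.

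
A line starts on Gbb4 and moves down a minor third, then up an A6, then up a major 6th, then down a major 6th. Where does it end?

C5

A minor third down from Gbb4 is Ebb4.
Ebb4 up an augmented sixth → C5 (10 semitones).
A major sixth up from C5 is A5.
A major sixth down from A5 is C5.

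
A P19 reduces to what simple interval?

Each octave removed subtracts seven from the number: 19 − 14 = 5.
That makes a perfect nineteenth a compound perfect fifth — 2 octaves plus a perfect fifth.

perfect 5th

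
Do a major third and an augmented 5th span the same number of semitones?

A major third spans 4 semitones; an augmented fifth spans 8 semitones. They differ by 4.

No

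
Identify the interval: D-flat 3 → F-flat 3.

minor 3rd

D to F spans three letter names (D-E-F), so the interval is some kind of third.
At 3 semitones, Db3→Fb3 falls one short of a major third: minor.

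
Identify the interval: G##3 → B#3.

G to B spans three letter names (G-A-B) — that makes it a third of some quality.
A major third would be 4 semitones, but G##3 to B#3 is 3 — one semitone narrower, making it a minor third.

minor 3rd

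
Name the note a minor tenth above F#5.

Three letters up from F (plus an octave) reaches A.
A minor tenth is 15 semitones; 15 semitones up from F#5 gives A6.

A6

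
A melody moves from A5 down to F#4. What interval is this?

Descending from A5 to F#4 is the same interval as ascending F#4 to A5.
F to A spans three letter names (F-G-A), plus an octave — that makes it a tenth of some quality.
F#4 to A5 is 15 semitones, a half step short of the major tenth (16), so this is minor.
(Equivalently, a compound minor third: a minor third plus an octave.)

minor tenth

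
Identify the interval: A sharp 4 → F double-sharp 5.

major sixth

A to F spans six letter names (A-B-C-D-E-F): a sixth.
Counting semitones, A#4→F##5 is 9, which is the major sixth.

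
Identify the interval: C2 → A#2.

C to A spans six letter names (C-D-E-F-G-A), so the interval is some kind of sixth.
The major sixth is 9 semitones; here we have 10, one semitone wider: augmented.

augmented 6th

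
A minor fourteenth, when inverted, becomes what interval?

major 2nd

First reduce the compound minor fourteenth to its simple form, a minor seventh.
Inverted interval numbers add to nine, so a seventh pairs with a second (7 + 2 = 9).
The quality also flips — minor becomes major — giving a major second.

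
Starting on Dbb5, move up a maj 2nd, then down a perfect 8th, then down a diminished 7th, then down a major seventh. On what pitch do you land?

Up a major second from Dbb5: Ebb5 (2 semitones up).
A perfect octave down from Ebb5 is Ebb4.
Ebb4 down a diminished seventh → F3 (9 semitones).
A major seventh down from F3 is Gb2.

Gb2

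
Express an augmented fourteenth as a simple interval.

augmented seventh

Take out an octave (7 from the number): 14 − 7 = 7.
So an augmented fourteenth is an octave plus an augmented seventh. The quality is unchanged.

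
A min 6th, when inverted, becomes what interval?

major 3rd

Inverted interval numbers add to nine, so a sixth pairs with a third (6 + 3 = 9).
And minor becomes major under inversion, so we get a major third.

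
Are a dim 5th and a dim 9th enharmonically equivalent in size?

6 semitones (diminished fifth) vs 12 semitones (diminished ninth): not equal.

No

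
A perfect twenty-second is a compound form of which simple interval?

Subtracting seven from the interval number removes an octave: 22 − 14 = 8.
So a perfect twenty-second is 2 octaves plus a perfect octave. The quality is unchanged.

perfect 8th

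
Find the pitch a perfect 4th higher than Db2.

Gb2

Four letter names up from D: G.
A perfect fourth spans 5 semitones, so from Db2 the target pitch is Gb2.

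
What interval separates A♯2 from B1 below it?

Descending from A#2 to B1 is the same interval as ascending B1 to A#2.
B to A spans seven letter names (B-C-D-E-F-G-A): a seventh.
B1 to A#2 is 11 semitones, matching the major seventh exactly, so the quality is major.

M7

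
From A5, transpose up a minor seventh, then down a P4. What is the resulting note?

A minor seventh up from A5 is G6.
G6 down a perfect fourth → D6 (5 semitones).

D6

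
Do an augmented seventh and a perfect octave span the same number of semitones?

Yes

Both span 12 semitones: an augmented seventh and a perfect octave are the same chromatic distance.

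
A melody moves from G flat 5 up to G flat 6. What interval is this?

perfect octave

G to G is the same letter name, plus an octave, so the interval is some kind of octave.
The perfect octave spans 12 semitones, and Gb5 to Gb6 is exactly 12 semitones — so this is a perfect octave.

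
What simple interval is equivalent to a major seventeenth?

M3

Take out 2 octaves (14 from the number): 17 − 14 = 3.
So a major seventeenth is 2 octaves plus a major third. The quality is unchanged.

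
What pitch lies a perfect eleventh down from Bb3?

Counting four letter names plus an octave down from B lands on F.
A perfect eleventh spans 17 semitones, so from Bb3 the target pitch is F2.

F2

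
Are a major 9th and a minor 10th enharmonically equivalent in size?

No

A major ninth is 14 semitones but a minor tenth is 15 semitones — different sizes.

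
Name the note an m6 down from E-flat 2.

G 1

Six letter names down from E: G.
A minor sixth is 8 semitones; 8 semitones down from Eb2 gives G1.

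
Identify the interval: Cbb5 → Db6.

augmented ninth

C to D spans two letter names (C-D), plus an octave, so the interval is some kind of ninth.
Cbb5 to Db6 spans 15 semitones — one semitone wider than the major ninth (14) — giving an augmented ninth.
(Equivalently, a compound augmented second: an augmented second plus an octave.)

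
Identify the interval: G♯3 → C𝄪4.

G to C spans four letter names (G-A-B-C), so the interval is some kind of fourth.
G#3 to C##4 spans 6 semitones — one semitone wider than the perfect fourth (5) — giving an augmented fourth.

A4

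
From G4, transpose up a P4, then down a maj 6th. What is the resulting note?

Up a perfect fourth from G4: C5 (5 semitones up).
A major sixth down from C5 is Eb4.

Eb4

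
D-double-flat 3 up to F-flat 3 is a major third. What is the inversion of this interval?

m6

Inverted interval numbers add to nine, so a third pairs with a sixth (3 + 6 = 9).
And major becomes minor under inversion, so we get a minor sixth.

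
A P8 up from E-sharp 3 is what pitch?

The letter stays E (same as the start), shifted an octave up.
A perfect octave is 12 semitones; 12 semitones up from E#3 gives E#4.

E-sharp 4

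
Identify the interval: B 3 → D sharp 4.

B to D spans three letter names (B-C-D) — that makes it a third of some quality.
The major third spans 4 semitones, and B3 to D#4 is exactly 4 semitones — so this is a major third.

M3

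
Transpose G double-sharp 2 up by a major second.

Counting two letter names up from G lands on A.
Moving 2 semitones up from G##2 (the size of a major second) reaches A##2.

A double-sharp 2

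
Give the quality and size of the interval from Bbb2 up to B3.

AA8

B to B is the same letter name, plus an octave, so the interval is some kind of octave.
A perfect octave would be 12 semitones; Bbb2 to B3 is 14, two semitones wider, so the interval is doubly augmented.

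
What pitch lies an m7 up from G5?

F6

The seventh takes the letter from G up to F.
Moving 10 semitones up from G5 (the size of a minor seventh) reaches F6.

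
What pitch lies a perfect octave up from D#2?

D#3

An octave keeps the letter name D, an octave up from D.
A perfect octave spans 12 semitones, so from D#2 the target pitch is D#3.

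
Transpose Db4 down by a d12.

Five letters down from D (plus an octave) reaches G.
A diminished twelfth spans 18 semitones, so from Db4 the target pitch is G2.

G2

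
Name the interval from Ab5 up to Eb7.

A to E spans five letter names (A-B-C-D-E), plus an octave, so the interval is some kind of twelfth.
Ab5 to Eb7 is 19 semitones, matching the perfect twelfth exactly, so the quality is perfect.
(Equivalently, a compound perfect fifth: a perfect fifth plus an octave.)

perfect twelfth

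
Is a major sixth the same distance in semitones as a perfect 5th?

9 semitones (major sixth) vs 7 semitones (perfect fifth): not equal.

No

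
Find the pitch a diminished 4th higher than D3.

Gb3

Counting four letter names up from D lands on G.
A diminished fourth spans 4 semitones, so from D3 the target pitch is Gb3.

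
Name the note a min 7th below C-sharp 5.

Seven letter names down from C: D.
A minor seventh spans 10 semitones, so from C#5 the target pitch is D#4.

D-sharp 4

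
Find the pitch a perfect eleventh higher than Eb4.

Counting four letter names plus an octave up from E lands on A.
Moving 17 semitones up from Eb4 (the size of a perfect eleventh) reaches Ab5.

Ab5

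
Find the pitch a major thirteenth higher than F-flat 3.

D-flat 5

Counting six letter names plus an octave up from F lands on D.
A major thirteenth is 21 semitones; 21 semitones up from Fb3 gives Db5.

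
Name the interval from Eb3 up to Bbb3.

E to B spans five letter names (E-F-G-A-B): a fifth.
Eb3 to Bbb3 spans 6 semitones — one semitone narrower than the perfect fifth (7) — giving a diminished fifth.

diminished fifth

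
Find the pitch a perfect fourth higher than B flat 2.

Four letter names up from B: E.
A perfect fourth is 5 semitones; 5 semitones up from Bb2 gives Eb3.

E flat 3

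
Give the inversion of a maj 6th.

The rule of nine gives the new number: 9 − 6 = 3, so a sixth becomes a third.
The quality also flips — major becomes minor — giving a minor third.

minor third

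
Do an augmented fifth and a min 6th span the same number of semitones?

Yes

An augmented fifth spans 8 semitones, and a minor sixth also spans 8 semitones — they're enharmonic.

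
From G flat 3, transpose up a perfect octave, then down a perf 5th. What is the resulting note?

Gb3 up a perfect octave → Gb4 (12 semitones).
Down a perfect fifth from Gb4: Cb4 (7 semitones down).

C flat 4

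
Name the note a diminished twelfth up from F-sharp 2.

Five letters up from F (plus an octave) reaches C.
A diminished twelfth spans 18 semitones, so from F#2 the target pitch is C4.

C 4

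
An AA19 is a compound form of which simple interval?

doubly augmented fifth

Take out 2 octaves (14 from the number): 19 − 14 = 5.
Quality carries through unchanged, so the simple form is a doubly augmented fifth.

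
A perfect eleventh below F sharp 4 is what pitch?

C sharp 3

Counting four letter names plus an octave down from F lands on C.
A perfect eleventh is 17 semitones; 17 semitones down from F#4 gives C#3.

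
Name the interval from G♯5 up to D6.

d5

G to D spans five letter names (G-A-B-C-D) — that makes it a fifth of some quality.
The perfect fifth is 7 semitones; here we have 6, one semitone narrower: diminished.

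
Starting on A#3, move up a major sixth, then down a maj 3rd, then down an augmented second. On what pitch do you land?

C4

A#3 up a major sixth → F##4 (9 semitones).
F##4 down a major third → D#4 (4 semitones).
D#4 down an augmented second → C4 (3 semitones).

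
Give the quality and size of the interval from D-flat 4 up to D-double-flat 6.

D to D is the same letter name, plus 2 octaves — that makes it a fifteenth of some quality.
The perfect fifteenth is 24 semitones; here we have 23, one semitone narrower: diminished.
(Equivalently, a compound diminished octave: a diminished octave plus an octave.)

diminished 15th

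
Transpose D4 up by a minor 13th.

Bb5

Counting six letter names plus an octave up from D lands on B.
A minor thirteenth is 20 semitones; 20 semitones up from D4 gives Bb5.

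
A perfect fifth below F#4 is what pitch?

The fifth takes the letter from F down to B.
A perfect fifth spans 7 semitones, so from F#4 the target pitch is B3.

B3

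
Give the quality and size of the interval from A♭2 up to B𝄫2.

minor second

A to B spans two letter names (A-B): a second.
At 1 semitone, Ab2→Bbb2 falls one short of a major second: minor.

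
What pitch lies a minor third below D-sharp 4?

Counting three letter names down from D lands on B.
Moving 3 semitones down from D#4 (the size of a minor third) reaches B#3.

B-sharp 3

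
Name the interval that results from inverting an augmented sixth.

d3

Interval numbers invert to sum to nine: 6 + 3 = 9, so a sixth inverts to a third.
And augmented becomes diminished under inversion, so we get a diminished third.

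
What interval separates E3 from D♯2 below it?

minor ninth

Descending from E3 to D#2 is the same interval as ascending D#2 to E3.
D to E spans two letter names (D-E), plus an octave, so the interval is some kind of ninth.
A major ninth would be 14 semitones, but D#2 to E3 is 13 — one semitone narrower, making it a minor ninth.
(Equivalently, a compound minor second: a minor second plus an octave.)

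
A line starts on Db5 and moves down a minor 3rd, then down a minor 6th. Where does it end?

A minor third down from Db5 is Bb4.
A minor sixth down from Bb4 is D4.

D4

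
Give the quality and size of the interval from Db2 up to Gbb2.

D to G spans four letter names (D-E-F-G): a fourth.
A perfect fourth would be 5 semitones; Db2 to Gbb2 is 4, one semitone narrower, so the interval is diminished.

diminished fourth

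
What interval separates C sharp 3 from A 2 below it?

major third

Descending from C#3 to A2 is the same interval as ascending A2 to C#3.
A to C spans three letter names (A-B-C): a third.
The major third spans 4 semitones, and A2 to C#3 is exactly 4 semitones — so this is a major third.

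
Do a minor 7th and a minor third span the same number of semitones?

No

A minor seventh is 10 semitones but a minor third is 3 semitones — different sizes.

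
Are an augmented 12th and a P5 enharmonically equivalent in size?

No

An augmented twelfth spans 20 semitones; a perfect fifth spans 7 semitones. They differ by 13.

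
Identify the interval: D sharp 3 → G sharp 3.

D to G spans four letter names (D-E-F-G), so the interval is some kind of fourth.
D#3 to G#3 is 5 semitones, matching the perfect fourth exactly, so the quality is perfect.

perfect fourth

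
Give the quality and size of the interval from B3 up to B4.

perfect octave

B to B is the same letter name, plus an octave: an octave.
The perfect octave spans 12 semitones, and B3 to B4 is exactly 12 semitones — so this is a perfect octave.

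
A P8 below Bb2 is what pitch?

The letter stays B (same as the start), shifted an octave down.
A perfect octave is 12 semitones; 12 semitones down from Bb2 gives Bb1.

Bb1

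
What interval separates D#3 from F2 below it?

Descending from D#3 to F2 is the same interval as ascending F2 to D#3.
F to D spans six letter names (F-G-A-B-C-D) — that makes it a sixth of some quality.
F2 to D#3 spans 10 semitones — one semitone wider than the major sixth (9) — giving an augmented sixth.

augmented 6th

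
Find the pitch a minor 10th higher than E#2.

G#3

Counting three letter names plus an octave up from E lands on G.
A minor tenth is 15 semitones; 15 semitones up from E#2 gives G#3.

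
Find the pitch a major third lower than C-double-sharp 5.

Counting three letter names down from C lands on A.
A major third is 4 semitones; 4 semitones down from C##5 gives A#4.

A-sharp 4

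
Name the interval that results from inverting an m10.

major 6th

First reduce the compound minor tenth to its simple form, a minor third.
The rule of nine gives the new number: 9 − 3 = 6, so a third becomes a sixth.
The quality also flips — minor becomes major — giving a major sixth.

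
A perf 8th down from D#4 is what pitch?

D#3

For an octave the letter name doesn't change: still D, an octave down.
Moving 12 semitones down from D#4 (the size of a perfect octave) reaches D#3.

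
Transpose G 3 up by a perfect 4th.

C 4

Four letter names up from G: C.
A perfect fourth is 5 semitones; 5 semitones up from G3 gives C4.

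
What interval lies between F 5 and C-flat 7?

F to C spans five letter names (F-G-A-B-C), plus an octave, so the interval is some kind of twelfth.
F5 to Cb7 spans 18 semitones — one semitone narrower than the perfect twelfth (19) — giving a diminished twelfth.
(Equivalently, a compound diminished fifth: a diminished fifth plus an octave.)

d12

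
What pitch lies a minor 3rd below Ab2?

F2

Counting three letter names down from A lands on F.
Moving 3 semitones down from Ab2 (the size of a minor third) reaches F2.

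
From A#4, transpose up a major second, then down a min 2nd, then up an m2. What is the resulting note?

A major second up from A#4 is B#4.
A minor second down from B#4 is A##4.
A minor second up from A##4 is B#4.

B#4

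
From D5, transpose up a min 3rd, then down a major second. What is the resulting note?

Eb5

Up a minor third from D5: F5 (3 semitones up).
Down a major second from F5: Eb5 (2 semitones down).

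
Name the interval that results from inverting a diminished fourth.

Inverted interval numbers add to nine, so a fourth pairs with a fifth (4 + 5 = 9).
The quality also flips — diminished becomes augmented — giving an augmented fifth.

augmented fifth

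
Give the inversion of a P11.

P5

First reduce the compound perfect eleventh to its simple form, a perfect fourth.
Interval numbers invert to sum to nine: 4 + 5 = 9, so a fourth inverts to a fifth.
Quality inverts too: perfect stays perfect. That makes the inversion a perfect fifth.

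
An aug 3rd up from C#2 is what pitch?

E##2

Three letter names up from C: E.
An augmented third spans 5 semitones, so from C#2 the target pitch is E##2.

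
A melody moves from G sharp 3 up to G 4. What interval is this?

diminished 8th

G to G is the same letter name, plus an octave, so the interval is some kind of octave.
G#3 to G4 spans 11 semitones — one semitone narrower than the perfect octave (12) — giving a diminished octave.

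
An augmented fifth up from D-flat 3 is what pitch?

The fifth takes the letter from D up to A.
An augmented fifth is 8 semitones; 8 semitones up from Db3 gives A3.

A 3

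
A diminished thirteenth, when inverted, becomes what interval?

augmented third

First reduce the compound diminished thirteenth to its simple form, a diminished sixth.
The rule of nine gives the new number: 9 − 6 = 3, so a sixth becomes a third.
The quality also flips — diminished becomes augmented — giving an augmented third.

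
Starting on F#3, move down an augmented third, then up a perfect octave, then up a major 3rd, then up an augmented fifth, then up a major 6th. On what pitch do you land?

A#5

Down an augmented third from F#3: Db3 (5 semitones down).
Db3 up a perfect octave → Db4 (12 semitones).
Db4 up a major third → F4 (4 semitones).
Up an augmented fifth from F4: C#5 (8 semitones up).
Up a major sixth from C#5: A#5 (9 semitones up).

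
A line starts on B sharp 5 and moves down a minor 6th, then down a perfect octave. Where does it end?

B#5 down a minor sixth → D##5 (8 semitones).
D##5 down a perfect octave → D##4 (12 semitones).

D double-sharp 4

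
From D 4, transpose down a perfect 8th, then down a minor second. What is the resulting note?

D4 down a perfect octave → D3 (12 semitones).
Down a minor second from D3: C#3 (1 semitone down).

C sharp 3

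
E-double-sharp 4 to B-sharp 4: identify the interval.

E to B spans five letter names (E-F-G-A-B): a fifth.
E##4 to B#4 spans 6 semitones — one semitone narrower than the perfect fifth (7) — giving a diminished fifth.

d5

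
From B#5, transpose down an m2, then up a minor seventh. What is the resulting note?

G##6

Down a minor second from B#5: A##5 (1 semitone down).
Up a minor seventh from A##5: G##6 (10 semitones up).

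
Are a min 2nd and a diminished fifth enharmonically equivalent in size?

1 semitone (minor second) vs 6 semitones (diminished fifth): not equal.

No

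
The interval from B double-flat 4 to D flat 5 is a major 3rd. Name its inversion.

The rule of nine gives the new number: 9 − 3 = 6, so a third becomes a sixth.
Quality inverts too: major becomes minor. That makes the inversion a minor sixth.

minor sixth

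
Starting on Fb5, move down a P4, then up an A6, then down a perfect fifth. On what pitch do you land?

D5

A perfect fourth down from Fb5 is Cb5.
Up an augmented sixth from Cb5: A5 (10 semitones up).
A5 down a perfect fifth → D5 (7 semitones).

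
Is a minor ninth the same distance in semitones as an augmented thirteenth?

No

A minor ninth is 13 semitones but an augmented thirteenth is 22 semitones — different sizes.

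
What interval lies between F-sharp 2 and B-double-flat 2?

F to B spans four letter names (F-G-A-B) — that makes it a fourth of some quality.
A perfect fourth would be 5 semitones; F#2 to Bbb2 is 3, two semitones narrower, so the interval is doubly diminished.

doubly diminished fourth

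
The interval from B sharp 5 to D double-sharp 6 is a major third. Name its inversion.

minor sixth

Interval numbers invert to sum to nine: 3 + 6 = 9, so a third inverts to a sixth.
Quality inverts too: major becomes minor. That makes the inversion a minor sixth.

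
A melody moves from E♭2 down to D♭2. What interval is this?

major second

Descending from Eb2 to Db2 is the same interval as ascending Db2 to Eb2.
D to E spans two letter names (D-E), so the interval is some kind of second.
The major second spans 2 semitones, and Db2 to Eb2 is exactly 2 semitones — so this is a major second.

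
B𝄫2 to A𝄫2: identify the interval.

Descending from Bbb2 to Abb2 is the same interval as ascending Abb2 to Bbb2.
A to B spans two letter names (A-B): a second.
Abb2 to Bbb2 is 2 semitones, matching the major second exactly, so the quality is major.

major second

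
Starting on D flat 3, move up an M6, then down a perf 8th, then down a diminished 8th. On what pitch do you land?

B 1

Db3 up a major sixth → Bb3 (9 semitones).
Down a perfect octave from Bb3: Bb2 (12 semitones down).
Bb2 down a diminished octave → B1 (11 semitones).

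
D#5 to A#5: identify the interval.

perfect fifth

D to A spans five letter names (D-E-F-G-A), so the interval is some kind of fifth.
The perfect fifth spans 7 semitones, and D#5 to A#5 is exactly 7 semitones — so this is a perfect fifth.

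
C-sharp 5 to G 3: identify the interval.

Descending from C#5 to G3 is the same interval as ascending G3 to C#5.
G to C spans four letter names (G-A-B-C), plus an octave, so the interval is some kind of eleventh.
A perfect eleventh would be 17 semitones; G3 to C#5 is 18, one semitone wider, so the interval is augmented.
(Equivalently, a compound augmented fourth: an augmented fourth plus an octave.)

augmented 11th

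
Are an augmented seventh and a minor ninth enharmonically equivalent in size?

An augmented seventh is 12 semitones but a minor ninth is 13 semitones — different sizes.

No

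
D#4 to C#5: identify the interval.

minor seventh

D to C spans seven letter names (D-E-F-G-A-B-C) — that makes it a seventh of some quality.
At 10 semitones, D#4→C#5 falls one short of a major seventh: minor.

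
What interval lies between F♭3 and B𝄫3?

F to B spans four letter names (F-G-A-B) — that makes it a fourth of some quality.
Fb3 to Bbb3 is 5 semitones, matching the perfect fourth exactly, so the quality is perfect.

perfect fourth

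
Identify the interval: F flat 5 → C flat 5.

perfect fourth

Descending from Fb5 to Cb5 is the same interval as ascending Cb5 to Fb5.
C to F spans four letter names (C-D-E-F): a fourth.
The perfect fourth spans 5 semitones, and Cb5 to Fb5 is exactly 5 semitones — so this is a perfect fourth.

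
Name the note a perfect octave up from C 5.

An octave keeps the letter name C, an octave up from C.
A perfect octave spans 12 semitones, so from C5 the target pitch is C6.

C 6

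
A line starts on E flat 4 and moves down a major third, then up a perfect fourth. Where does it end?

A major third down from Eb4 is Cb4.
A perfect fourth up from Cb4 is Fb4.

F flat 4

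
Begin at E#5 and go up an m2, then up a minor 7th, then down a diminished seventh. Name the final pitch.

F##5

A minor second up from E#5 is F#5.
Up a minor seventh from F#5: E6 (10 semitones up).
E6 down a diminished seventh → F##5 (9 semitones).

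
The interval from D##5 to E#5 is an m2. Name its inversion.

major seventh

Interval numbers invert to sum to nine: 2 + 7 = 9, so a second inverts to a seventh.
And minor becomes major under inversion, so we get a major seventh.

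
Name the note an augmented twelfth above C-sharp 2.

G-double-sharp 3

Five letters up from C (plus an octave) reaches G.
An augmented twelfth spans 20 semitones, so from C#2 the target pitch is G##3.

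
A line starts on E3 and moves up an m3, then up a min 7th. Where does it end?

Up a minor third from E3: G3 (3 semitones up).
G3 up a minor seventh → F4 (10 semitones).

F4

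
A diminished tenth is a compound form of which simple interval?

d3

Subtracting seven from the interval number removes an octave: 10 − 7 = 3.
That makes a diminished tenth a compound diminished third — an octave plus a diminished third.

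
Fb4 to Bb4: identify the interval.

F to B spans four letter names (F-G-A-B) — that makes it a fourth of some quality.
Fb4 to Bb4 spans 6 semitones — one semitone wider than the perfect fourth (5) — giving an augmented fourth.

augmented 4th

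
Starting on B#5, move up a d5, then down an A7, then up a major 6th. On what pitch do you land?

B#5 up a diminished fifth → F#6 (6 semitones).
An augmented seventh down from F#6 is Gb5.
A major sixth up from Gb5 is Eb6.

Eb6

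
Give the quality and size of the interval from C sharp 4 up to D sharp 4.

C to D spans two letter names (C-D), so the interval is some kind of second.
C#4 to D#4 is 2 semitones, matching the major second exactly, so the quality is major.

M2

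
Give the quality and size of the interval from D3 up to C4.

D to C spans seven letter names (D-E-F-G-A-B-C): a seventh.
At 10 semitones, D3→C4 falls one short of a major seventh: minor.

minor seventh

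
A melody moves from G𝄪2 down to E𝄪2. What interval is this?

m3

Descending from G##2 to E##2 is the same interval as ascending E##2 to G##2.
E to G spans three letter names (E-F-G), so the interval is some kind of third.
E##2 to G##2 is 3 semitones, a half step short of the major third (4), so this is minor.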